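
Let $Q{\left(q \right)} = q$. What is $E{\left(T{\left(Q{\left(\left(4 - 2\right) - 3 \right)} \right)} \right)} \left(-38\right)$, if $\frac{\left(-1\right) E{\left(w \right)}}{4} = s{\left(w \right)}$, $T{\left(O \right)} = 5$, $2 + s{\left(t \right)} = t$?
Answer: $456$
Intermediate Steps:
$s{\left(t \right)} = -2 + t$
$E{\left(w \right)} = 8 - 4 w$ ($E{\left(w \right)} = - 4 \left(-2 + w\right) = 8 - 4 w$)
$E{\left(T{\left(Q{\left(\left(4 - 2\right) - 3 \right)} \right)} \right)} \left(-38\right) = \left(8 - 20\right) \left(-38\right) = \left(-12\right) \left(-38\right) = 456$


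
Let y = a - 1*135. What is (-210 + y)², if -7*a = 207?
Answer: 6874884/49 ≈ 1.4030e+5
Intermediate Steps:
a = -207/7 (a = -⅐*207 = -207/7 ≈ -29.571)
y = -1152/7 (y = -207/7 - 1*135 = -207/7 - 135 = -1152/7 ≈ -164.57)
(-210 + y)² = (-210 - 1152/7)² = (-2622/7)² = 6874884/49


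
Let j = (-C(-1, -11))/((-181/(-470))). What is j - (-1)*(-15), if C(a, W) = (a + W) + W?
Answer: 8095/181 ≈ 44.724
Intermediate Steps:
C(a, W) = a + 2*W (C(a, W) = (W + a) + W = a + 2*W)
j = 10810/181 (j = (-(-1 + 2*(-11)))/((-181/(-470))) = (-(-1 - 22))/((-181*(-1/470))) = (-1*(-23))/(181/470) = 23*(470/181) = 10810/181 ≈ 59.724)
j - (-1)*(-15) = 10810/181 - (-1)*(-15) = 10810/181 - 1*15 = 10810/181 - 15 = 8095/181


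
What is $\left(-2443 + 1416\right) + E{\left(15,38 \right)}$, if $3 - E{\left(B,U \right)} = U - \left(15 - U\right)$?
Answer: $-1085$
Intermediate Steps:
$E{\left(B,U \right)} = 18 - 2 U$ ($E{\left(B,U \right)} = 3 - \left(U - \left(15 - U\right)\right) = 3 - \left(U + \left(-15 + U\right)\right) = 3 - \left(-15 + 2 U\right) = 18 - 2 U$)
$\left(-2443 + 1416\right) + E{\left(15,38 \right)} = \left(-2443 + 1416\right) + \left(18 - 76\right) = -1027 + \left(18 - 76\right) = -1027 - 58 = -1085$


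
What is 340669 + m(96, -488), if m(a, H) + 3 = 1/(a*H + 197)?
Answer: 15892409565/46651 ≈ 3.4067e+5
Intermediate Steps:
m(a, H) = -3 + 1/(197 + H*a) (m(a, H) = -3 + 1/(a*H + 197) = -3 + 1/(H*a + 197) = -3 + 1/(197 + H*a))
340669 + m(96, -488) = 340669 + (-590 - 3*(-488)*96)/(197 - 488*96) = 340669 + (-590 + 140544)/(197 - 46848) = 340669 + 139954/(-46651) = 340669 - 1/46651*139954 = 340669 - 139954/46651 = 15892409565/46651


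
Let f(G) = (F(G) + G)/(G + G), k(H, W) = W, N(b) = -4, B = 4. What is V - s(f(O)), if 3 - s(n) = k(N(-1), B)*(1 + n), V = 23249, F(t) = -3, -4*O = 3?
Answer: 23260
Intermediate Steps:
O = -3/4 (O = -1/4*3 = -3/4 ≈ -0.75000)
f(G) = (-3 + G)/(2*G) (f(G) = (-3 + G)/(G + G) = (-3 + G)/((2*G)) = (-3 + G)*(1/(2*G)) = (-3 + G)/(2*G))
s(n) = -1 - 4*n (s(n) = 3 - 4*(1 + n) = 3 - (4 + 4*n) = 3 + (-4 - 4*n) = -1 - 4*n)
V - s(f(O)) = 23249 - (-1 - 2*(-3 - 3/4)/(-3/4)) = 23249 - (-1 - 2*(-4)*(-15)/(3*4)) = 23249 - (-1 - 4*5/2) = 23249 - (-1 - 10) = 23249 - 1*(-11) = 23249 + 11 = 23260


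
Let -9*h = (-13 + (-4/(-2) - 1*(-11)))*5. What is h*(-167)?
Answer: 0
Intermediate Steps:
h = 0 (h = -(-13 + (-4/(-2) - 1*(-11)))*5/9 = -(-13 + (-4*(-½) + 11))*5/9 = -(-13 + (2 + 11))*5/9 = -(-13 + 13)*5/9 = -0*5 = -⅑*0 = 0)
h*(-167) = 0*(-167) = 0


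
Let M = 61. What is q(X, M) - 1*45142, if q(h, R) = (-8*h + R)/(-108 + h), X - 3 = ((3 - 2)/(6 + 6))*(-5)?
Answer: -5191374/115 ≈ -45142.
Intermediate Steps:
X = 31/12 (X = 3 + ((3 - 2)/(6 + 6))*(-5) = 3 + (1/12)*(-5) = 3 - 5/12 = 31/12 ≈ 2.5833)
q(h, R) = (R - 8*h)/(-108 + h)
q(X, M) - 1*45142 = (61 - 8*31/12)/(-108 + 31/12) - 1*45142 = (61 - 62/3)/(-1265/12) - 45142 = -12/1265*121/3 - 45142 = -44/115 - 45142 = -5191374/115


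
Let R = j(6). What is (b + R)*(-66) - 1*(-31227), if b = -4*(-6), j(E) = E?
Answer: 29247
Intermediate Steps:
R = 6
b = 24
(b + R)*(-66) - 1*(-31227) = (24 + 6)*(-66) - 1*(-31227) = 30*(-66) + 31227 = -1980 + 31227 = 29247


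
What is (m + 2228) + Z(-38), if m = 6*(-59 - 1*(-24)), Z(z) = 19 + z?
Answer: 1999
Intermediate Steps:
m = -210 (m = 6*(-59 + 24) = 6*(-35) = -210)
(m + 2228) + Z(-38) = (-210 + 2228) + (19 - 38) = 2018 - 19 = 1999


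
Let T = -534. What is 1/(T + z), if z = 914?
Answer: 1/380 ≈ 0.0026316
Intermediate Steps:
1/(T + z) = 1/(-534 + 914) = 1/380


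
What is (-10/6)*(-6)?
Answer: 10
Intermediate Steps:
(-10/6)*(-6) = ((1/6)*(-10))*(-6) = -5/3*(-6) = 10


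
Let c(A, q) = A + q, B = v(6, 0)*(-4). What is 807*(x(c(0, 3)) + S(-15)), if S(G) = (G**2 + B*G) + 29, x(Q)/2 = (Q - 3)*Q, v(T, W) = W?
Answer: 204978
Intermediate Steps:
B = 0 (B = 0*(-4) = 0)
x(Q) = 2*Q*(-3 + Q) (x(Q) = 2*((Q - 3)*Q) = 2*((-3 + Q)*Q) = 2*(Q*(-3 + Q)) = 2*Q*(-3 + Q))
S(G) = 29 + G**2 (S(G) = (G**2 + 0*G) + 29 = (G**2 + 0) + 29 = G**2 + 29 = 29 + G**2)
807*(x(c(0, 3)) + S(-15)) = 807*(2*(0 + 3)*(-3 + (0 + 3)) + (29 + (-15)**2)) = 807*(2*3*(-3 + 3) + (29 + 225)) = 807*(2*3*0 + 254) = 807*(0 + 254) = 807*254 = 204978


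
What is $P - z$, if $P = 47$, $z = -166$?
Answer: $213$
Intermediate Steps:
$P - z = 47 - -166 = 47 + 166 = 213$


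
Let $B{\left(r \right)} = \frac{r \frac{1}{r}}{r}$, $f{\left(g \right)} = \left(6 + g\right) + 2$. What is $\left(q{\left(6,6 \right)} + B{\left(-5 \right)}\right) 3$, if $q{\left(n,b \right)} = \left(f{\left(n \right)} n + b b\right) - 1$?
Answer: $\frac{1782}{5} \approx 356.4$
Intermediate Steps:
$f{\left(g \right)} = 8 + g$
$B{\left(r \right)} = \frac{1}{r}$ ($B{\left(r \right)} = 1 \frac{1}{r} = \frac{1}{r}$)
$q{\left(n,b \right)} = -1 + b^{2} + n \left(8 + n\right)$ ($q{\left(n,b \right)} = \left(\left(8 + n\right) n + b b\right) - 1 = \left(n \left(8 + n\right) + b^{2}\right) - 1 = \left(b^{2} + n \left(8 + n\right)\right) - 1 = -1 + b^{2} + n \left(8 + n\right)$)
$\left(q{\left(6,6 \right)} + B{\left(-5 \right)}\right) 3 = \left(\left(-1 + 6^{2} + 6 \left(8 + 6\right)\right) + \frac{1}{-5}\right) 3 = \left(\left(-1 + 36 + 6 \cdot 14\right) - \frac{1}{5}\right) 3 = \left(\left(-1 + 36 + 84\right) - \frac{1}{5}\right) 3 = \left(119 - \frac{1}{5}\right) 3 = \frac{594}{5} \cdot 3 = \frac{1782}{5}$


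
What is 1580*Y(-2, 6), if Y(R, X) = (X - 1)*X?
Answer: 47400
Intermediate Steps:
Y(R, X) = X*(-1 + X) (Y(R, X) = (-1 + X)*X = X*(-1 + X))
1580*Y(-2, 6) = 1580*(6*(-1 + 6)) = 1580*(6*5) = 1580*30 = 47400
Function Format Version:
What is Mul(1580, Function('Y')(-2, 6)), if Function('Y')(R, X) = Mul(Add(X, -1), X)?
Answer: 47400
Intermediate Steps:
Function('Y')(R, X) = Mul(X, Add(-1, X)) (Function('Y')(R, X) = Mul(Add(-1, X), X) = Mul(X, Add(-1, X)))
Mul(1580, Function('Y')(-2, 6)) = Mul(1580, Mul(6, Add(-1, 6))) = Mul(1580, Mul(6, 5)) = Mul(1580, 30) = 47400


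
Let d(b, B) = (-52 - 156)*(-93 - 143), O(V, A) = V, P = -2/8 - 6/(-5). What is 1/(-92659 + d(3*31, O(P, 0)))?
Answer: -1/43571 ≈ -2.2951e-5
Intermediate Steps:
P = 19/20 (P = -2*⅛ - 6*(-⅕) = -¼ + 6/5 = 19/20 ≈ 0.95000)
d(b, B) = 49088 (d(b, B) = -208*(-236) = 49088)
1/(-92659 + d(3*31, O(P, 0))) = 1/(-92659 + 49088) = 1/(-43571) = -1/43571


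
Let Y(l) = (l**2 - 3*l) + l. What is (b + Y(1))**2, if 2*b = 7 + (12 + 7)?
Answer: 144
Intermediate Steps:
Y(l) = l**2 - 2*l
b = 13 (b = (7 + (12 + 7))/2 = (7 + 19)/2 = (1/2)*26 = 13)
(b + Y(1))**2 = (13 + 1*(-2 + 1))**2 = (13 + 1*(-1))**2 = (13 - 1)**2 = 12**2 = 144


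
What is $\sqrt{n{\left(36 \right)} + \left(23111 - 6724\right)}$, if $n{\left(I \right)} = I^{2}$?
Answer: $\sqrt{17683} \approx 132.98$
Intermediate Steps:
$\sqrt{n{\left(36 \right)} + \left(23111 - 6724\right)} = \sqrt{36^{2} + \left(23111 - 6724\right)} = \sqrt{1296 + \left(23111 - 6724\right)} = \sqrt{1296 + 16387} = \sqrt{17683}$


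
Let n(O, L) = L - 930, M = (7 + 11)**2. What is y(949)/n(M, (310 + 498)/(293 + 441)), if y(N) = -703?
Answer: 258001/340906 ≈ 0.75681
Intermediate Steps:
M = 324 (M = 18**2 = 324)
n(O, L) = -930 + L
y(949)/n(M, (310 + 498)/(293 + 441)) = -703/(-930 + (310 + 498)/(293 + 441)) = -703/(-930 + 808/734) = -703/(-930 + 808*(1/734)) = -703/(-930 + 404/367) = -703/(-340906/367) = -703*(-367/340906) = 258001/340906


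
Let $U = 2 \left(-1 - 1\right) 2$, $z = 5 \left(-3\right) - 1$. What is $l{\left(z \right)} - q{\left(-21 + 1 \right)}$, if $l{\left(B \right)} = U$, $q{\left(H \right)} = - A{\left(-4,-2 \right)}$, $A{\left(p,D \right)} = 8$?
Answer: $0$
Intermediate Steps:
$z = -16$ ($z = -15 - 1 = -16$)
$q{\left(H \right)} = -8$ ($q{\left(H \right)} = \left(-1\right) 8 = -8$)
$U = -8$ ($U = 2 \left(-1 - 1\right) 2 = 2 \left(-2\right) 2 = \left(-4\right) 2 = -8$)
$l{\left(B \right)} = -8$
$l{\left(z \right)} - q{\left(-21 + 1 \right)} = -8 - -8 = -8 + 8 = 0$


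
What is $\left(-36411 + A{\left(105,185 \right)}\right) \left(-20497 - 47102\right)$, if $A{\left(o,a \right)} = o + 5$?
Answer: $2453911299$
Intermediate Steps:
$A{\left(o,a \right)} = 5 + o$
$\left(-36411 + A{\left(105,185 \right)}\right) \left(-20497 - 47102\right) = \left(-36411 + \left(5 + 105\right)\right) \left(-20497 - 47102\right) = \left(-36411 + 110\right) \left(-67599\right) = \left(-36301\right) \left(-67599\right) = 2453911299$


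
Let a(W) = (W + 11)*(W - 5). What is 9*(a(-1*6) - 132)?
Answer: -1683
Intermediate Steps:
a(W) = (-5 + W)*(11 + W) (a(W) = (11 + W)*(-5 + W) = (-5 + W)*(11 + W))
9*(a(-1*6) - 132) = 9*((-55 + (-1*6)² + 6*(-1*6)) - 132) = 9*((-55 + (-6)² + 6*(-6)) - 132) = 9*((-55 + 36 - 36) - 132) = 9*(-55 - 132) = 9*(-187) = -1683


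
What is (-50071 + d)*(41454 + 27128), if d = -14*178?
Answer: -3604875666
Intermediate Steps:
d = -2492
(-50071 + d)*(41454 + 27128) = (-50071 - 2492)*(41454 + 27128) = -52563*68582 = -3604875666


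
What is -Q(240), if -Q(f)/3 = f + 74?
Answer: 942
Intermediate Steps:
Q(f) = -222 - 3*f (Q(f) = -3*(f + 74) = -3*(74 + f) = -222 - 3*f)
-Q(240) = -(-222 - 3*240) = -(-222 - 720) = -1*(-942) = 942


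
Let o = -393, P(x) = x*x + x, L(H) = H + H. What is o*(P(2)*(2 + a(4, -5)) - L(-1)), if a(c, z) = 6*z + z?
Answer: 77028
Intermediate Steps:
L(H) = 2*H
a(c, z) = 7*z
P(x) = x + x² (P(x) = x² + x = x + x²)
o*(P(2)*(2 + a(4, -5)) - L(-1)) = -393*((2*(1 + 2))*(2 + 7*(-5)) - 2*(-1)) = -393*((2*3)*(2 - 35) - 1*(-2)) = -393*(6*(-33) + 2) = -393*(-198 + 2) = -393*(-196) = 77028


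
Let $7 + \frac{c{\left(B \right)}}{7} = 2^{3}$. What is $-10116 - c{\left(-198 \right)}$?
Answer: $-10123$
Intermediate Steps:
$c{\left(B \right)} = 7$ ($c{\left(B \right)} = -49 + 7 \cdot 2^{3} = -49 + 7 \cdot 8 = -49 + 56 = 7$)
$-10116 - c{\left(-198 \right)} = -10116 - 7 = -10123$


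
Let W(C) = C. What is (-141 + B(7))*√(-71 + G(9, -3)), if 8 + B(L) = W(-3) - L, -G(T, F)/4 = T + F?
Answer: -159*I*√95 ≈ -1549.7*I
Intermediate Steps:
G(T, F) = -4*F - 4*T (G(T, F) = -4*(T + F) = -4*(F + T) = -4*F - 4*T)
B(L) = -11 - L (B(L) = -8 + (-3 - L) = -11 - L)
(-141 + B(7))*√(-71 + G(9, -3)) = (-141 + (-11 - 1*7))*√(-71 + (-4*(-3) - 4*9)) = (-141 + (-11 - 7))*√(-71 + (12 - 36)) = (-141 - 18)*√(-71 - 24) = -159*I*√95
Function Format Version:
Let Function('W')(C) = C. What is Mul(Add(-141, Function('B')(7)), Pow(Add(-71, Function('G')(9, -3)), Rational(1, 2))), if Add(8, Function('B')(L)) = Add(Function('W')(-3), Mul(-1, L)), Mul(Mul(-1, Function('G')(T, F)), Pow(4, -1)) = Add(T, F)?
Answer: Mul(-159, I, Pow(95, Rational(1, 2))) ≈ Mul(-1549.7, I)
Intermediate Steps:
Function('G')(T, F) = Add(Mul(-4, F), Mul(-4, T)) (Function('G')(T, F) = Mul(-4, Add(T, F)) = Mul(-4, Add(F, T)) = Add(Mul(-4, F), Mul(-4, T)))
Function('B')(L) = Add(-11, Mul(-1, L)) (Function('B')(L) = Add(-8, Add(-3, Mul(-1, L))) = Add(-11, Mul(-1, L)))
Mul(Add(-141, Function('B')(7)), Pow(Add(-71, Function('G')(9, -3)), Rational(1, 2))) = Mul(Add(-141, Add(-11, Mul(-1, 7))), Pow(Add(-71, Add(Mul(-4, -3), Mul(-4, 9))), Rational(1, 2))) = Mul(Add(-141, Add(-11, -7)), Pow(Add(-71, Add(12, -36)), Rational(1, 2))) = Mul(Add(-141, -18), Pow(Add(-71, -24), Rational(1, 2))) = Mul(-159, Pow(-95, Rational(1, 2))) = Mul(-159, Mul(I, Pow(95, Rational(1, 2)))) = Mul(-159, I, Pow(95, Rational(1, 2)))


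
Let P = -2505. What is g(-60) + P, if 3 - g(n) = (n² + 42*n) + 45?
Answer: -3627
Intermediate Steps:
g(n) = -42 - n² - 42*n (g(n) = 3 - ((n² + 42*n) + 45) = 3 - (45 + n² + 42*n) = 3 + (-45 - n² - 42*n) = -42 - n² - 42*n)
g(-60) + P = (-42 - 1*(-60)² - 42*(-60)) - 2505 = (-42 - 1*3600 + 2520) - 2505 = (-42 - 3600 + 2520) - 2505 = -1122 - 2505 = -3627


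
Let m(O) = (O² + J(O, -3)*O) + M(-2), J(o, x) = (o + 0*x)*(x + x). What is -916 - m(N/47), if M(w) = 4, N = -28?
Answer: -2028360/2209 ≈ -918.23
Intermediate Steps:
J(o, x) = 2*o*x (J(o, x) = (o + 0)*(2*x) = o*(2*x) = 2*o*x)
m(O) = 4 - 5*O² (m(O) = (O² + (2*O*(-3))*O) + 4 = (O² + (-6*O)*O) + 4 = (O² - 6*O²) + 4 = -5*O² + 4 = 4 - 5*O²)
-916 - m(N/47) = -916 - (4 - 5*(-28/47)²) = -916 - (4 - 5*784/2209) = -916 - (4 - 3920/2209) = -916 - 1*4916/2209 = -916 - 4916/2209 = -2028360/2209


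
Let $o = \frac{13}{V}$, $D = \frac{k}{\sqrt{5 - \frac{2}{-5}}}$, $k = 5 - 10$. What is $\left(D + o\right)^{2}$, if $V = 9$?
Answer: $\frac{544}{81} - \frac{130 \sqrt{15}}{81} \approx 0.50015$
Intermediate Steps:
$k = -5$ ($k = 5 - 10 = -5$)
$D = - \frac{5 \sqrt{15}}{9}$ ($D = - \frac{5}{\sqrt{5 - \frac{2}{-5}}} = - \frac{5}{\sqrt{5 - - \frac{2}{5}}} = - \frac{5}{\sqrt{5 + \frac{2}{5}}} = - \frac{5}{\sqrt{\frac{27}{5}}} = - \frac{5}{\frac{3}{5} \sqrt{15}} = - 5 \frac{\sqrt{15}}{9} = - \frac{5 \sqrt{15}}{9} \approx -2.1517$)
$o = \frac{13}{9} \approx 1.4444$
$\left(D + o\right)^{2} = \left(- \frac{5 \sqrt{15}}{9} + \frac{13}{9}\right)^{2} = \left(\frac{13}{9} - \frac{5 \sqrt{15}}{9}\right)^{2}$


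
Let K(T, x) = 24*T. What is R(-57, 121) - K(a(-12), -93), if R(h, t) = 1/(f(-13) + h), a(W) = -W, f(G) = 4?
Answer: -15265/53 ≈ -288.02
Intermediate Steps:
R(h, t) = 1/(4 + h)
R(-57, 121) - K(a(-12), -93) = 1/(4 - 57) - 24*(-1*(-12)) = 1/(-53) - 24*12 = -1/53 - 1*288 = -1/53 - 288 = -15265/53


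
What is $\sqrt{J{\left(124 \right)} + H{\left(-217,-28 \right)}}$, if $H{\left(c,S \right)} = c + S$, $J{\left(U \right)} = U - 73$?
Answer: $i \sqrt{194} \approx 13.928 i$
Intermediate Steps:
$J{\left(U \right)} = -73 + U$ ($J{\left(U \right)} = U - 73 = -73 + U$)
$H{\left(c,S \right)} = S + c$
$\sqrt{J{\left(124 \right)} + H{\left(-217,-28 \right)}} = \sqrt{\left(-73 + 124\right) - 245} = \sqrt{51 - 245} = \sqrt{-194} = i \sqrt{194}$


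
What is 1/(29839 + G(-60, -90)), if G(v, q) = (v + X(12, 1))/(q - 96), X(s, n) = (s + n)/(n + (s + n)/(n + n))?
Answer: 1395/41625842 ≈ 3.3513e-5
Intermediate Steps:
X(s, n) = (n + s)/(n + (n + s)/(2*n)) (X(s, n) = (n + s)/(n + (n + s)/((2*n))) = (n + s)/(n + (n + s)*(1/(2*n))) = (n + s)/(n + (n + s)/(2*n)))
G(v, q) = (26/15 + v)/(-96 + q) (G(v, q) = (v + 2*1*(1 + 12)/(1 + 12 + 2*1²))/(q - 96) = (v + 2*1*13/(1 + 12 + 2*1))/(-96 + q) = (v + 2*1*13/(1 + 12 + 2))/(-96 + q) = (v + 2*1*13/15)/(-96 + q) = (v + 2*1*(1/15)*13)/(-96 + q) = (v + 26/15)/(-96 + q) = (26/15 + v)/(-96 + q))
1/(29839 + G(-60, -90)) = 1/(29839 + (26/15 - 60)/(-96 - 90)) = 1/(29839 - 874/15/(-186)) = 1/(29839 - 1/186*(-874/15)) = 1/(29839 + 437/1395) = 1/(41625842/1395) = 1395/41625842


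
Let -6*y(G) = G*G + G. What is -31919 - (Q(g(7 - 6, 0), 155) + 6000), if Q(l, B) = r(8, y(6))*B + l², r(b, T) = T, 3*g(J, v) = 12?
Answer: -36850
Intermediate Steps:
y(G) = -G/6 - G²/6 (y(G) = -(G*G + G)/6 = -(G² + G)/6 = -(G + G²)/6 = -G/6 - G²/6)
g(J, v) = 4 (g(J, v) = (⅓)*12 = 4)
Q(l, B) = l² - 7*B (Q(l, B) = (-⅙*6*(1 + 6))*B + l² = (-⅙*6*7)*B + l² = -7*B + l² = l² - 7*B)
-31919 - (Q(g(7 - 6, 0), 155) + 6000) = -31919 - ((4² - 7*155) + 6000) = -31919 - ((16 - 1085) + 6000) = -31919 - (-1069 + 6000) = -31919 - 1*4931 = -31919 - 4931 = -36850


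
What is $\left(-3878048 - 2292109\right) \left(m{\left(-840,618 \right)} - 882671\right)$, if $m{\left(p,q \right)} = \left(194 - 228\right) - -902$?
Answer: $5440862953071$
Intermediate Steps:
$m{\left(p,q \right)} = 868$ ($m{\left(p,q \right)} = \left(194 - 228\right) + 902 = -34 + 902 = 868$)
$\left(-3878048 - 2292109\right) \left(m{\left(-840,618 \right)} - 882671\right) = \left(-3878048 - 2292109\right) \left(868 - 882671\right) = \left(-6170157\right) \left(-881803\right) = 5440862953071$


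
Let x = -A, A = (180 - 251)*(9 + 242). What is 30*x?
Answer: 534630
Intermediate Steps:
A = -17821 (A = -71*251 = -17821)
x = 17821 (x = -1*(-17821) = 17821)
30*x = 30*17821 = 534630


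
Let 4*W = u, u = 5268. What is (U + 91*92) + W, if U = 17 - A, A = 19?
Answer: 9687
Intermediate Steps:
U = -2 (U = 17 - 1*19 = 17 - 19 = -2)
W = 1317 (W = (¼)*5268 = 1317)
(U + 91*92) + W = (-2 + 91*92) + 1317 = (-2 + 8372) + 1317 = 8370 + 1317 = 9687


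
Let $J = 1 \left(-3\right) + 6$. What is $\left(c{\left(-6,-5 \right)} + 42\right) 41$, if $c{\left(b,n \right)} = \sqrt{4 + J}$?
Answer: $1722 + 41 \sqrt{7} \approx 1830.5$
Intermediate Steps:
$J = 3$ ($J = -3 + 6 = 3$)
$c{\left(b,n \right)} = \sqrt{7}$ ($c{\left(b,n \right)} = \sqrt{4 + 3} = \sqrt{7}$)
$\left(c{\left(-6,-5 \right)} + 42\right) 41 = \left(\sqrt{7} + 42\right) 41 = \left(42 + \sqrt{7}\right) 41 = 1722 + 41 \sqrt{7}$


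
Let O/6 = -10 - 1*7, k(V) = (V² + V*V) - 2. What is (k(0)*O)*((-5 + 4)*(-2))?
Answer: 408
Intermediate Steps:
k(V) = -2 + 2*V² (k(V) = (V² + V²) - 2 = 2*V² - 2 = -2 + 2*V²)
O = -102 (O = 6*(-10 - 1*7) = 6*(-10 - 7) = 6*(-17) = -102)
(k(0)*O)*((-5 + 4)*(-2)) = ((-2 + 2*0²)*(-102))*((-5 + 4)*(-2)) = ((-2 + 2*0)*(-102))*(-1*(-2)) = ((-2 + 0)*(-102))*2 = -2*(-102)*2 = 204*2 = 408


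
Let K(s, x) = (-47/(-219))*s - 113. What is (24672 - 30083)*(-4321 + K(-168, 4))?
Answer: 1765685054/73 ≈ 2.4187e+7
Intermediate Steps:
K(s, x) = -113 + 47*s/219 (K(s, x) = (-47*(-1/219))*s - 113 = 47*s/219 - 113 = -113 + 47*s/219)
(24672 - 30083)*(-4321 + K(-168, 4)) = (24672 - 30083)*(-4321 + (-113 + (47/219)*(-168))) = -5411*(-4321 + (-113 - 2632/73)) = -5411*(-4321 - 10881/73) = -5411*(-326314/73) = 1765685054/73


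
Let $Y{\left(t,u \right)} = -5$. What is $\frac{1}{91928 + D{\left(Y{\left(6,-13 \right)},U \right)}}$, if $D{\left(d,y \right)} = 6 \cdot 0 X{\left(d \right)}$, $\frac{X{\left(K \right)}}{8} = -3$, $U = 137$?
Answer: $\frac{1}{91928} \approx 1.0878 \cdot 10^{-5}$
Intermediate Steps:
$X{\left(K \right)} = -24$ ($X{\left(K \right)} = 8 \left(-3\right) = -24$)
$D{\left(d,y \right)} = 0$ ($D{\left(d,y \right)} = 6 \cdot 0 \left(-24\right) = 0 \left(-24\right) = 0$)
$\frac{1}{91928 + D{\left(Y{\left(6,-13 \right)},U \right)}} = \frac{1}{91928 + 0} = \frac{1}{91928}$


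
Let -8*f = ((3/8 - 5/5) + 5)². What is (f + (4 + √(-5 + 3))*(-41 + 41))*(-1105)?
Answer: 1353625/512 ≈ 2643.8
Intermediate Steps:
f = -1225/512 (f = -((3/8 - 5/5) + 5)²/8 = -((3*(⅛) - 5*⅕) + 5)²/8 = -((3/8 - 1) + 5)²/8 = -(-5/8 + 5)²/8 = -(35/8)²/8 = -⅛*1225/64 = -1225/512 ≈ -2.3926)
(f + (4 + √(-5 + 3))*(-41 + 41))*(-1105) = (-1225/512 + (4 + √(-5 + 3))*(-41 + 41))*(-1105) = (-1225/512 + (4 + √(-2))*0)*(-1105) = (-1225/512 + (4 + I*√2)*0)*(-1105) = (-1225/512 + 0)*(-1105) = -1225/512*(-1105) = 1353625/512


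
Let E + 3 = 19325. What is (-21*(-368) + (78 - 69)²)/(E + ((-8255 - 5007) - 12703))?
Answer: -7809/6643 ≈ -1.1755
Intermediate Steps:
E = 19322 (E = -3 + 19325 = 19322)
(-21*(-368) + (78 - 69)²)/(E + ((-8255 - 5007) - 12703)) = (-21*(-368) + (78 - 69)²)/(19322 + ((-8255 - 5007) - 12703)) = (7728 + 9²)/(19322 + (-13262 - 12703)) = (7728 + 81)/(19322 - 25965) = 7809/(-6643) = 7809*(-1/6643) = -7809/6643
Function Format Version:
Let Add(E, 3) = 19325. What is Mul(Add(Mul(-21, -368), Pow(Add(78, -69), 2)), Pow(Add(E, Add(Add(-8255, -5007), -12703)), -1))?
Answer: Rational(-7809, 6643) ≈ -1.1755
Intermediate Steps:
E = 19322 (E = Add(-3, 19325) = 19322)
Mul(Add(Mul(-21, -368), Pow(Add(78, -69), 2)), Pow(Add(E, Add(Add(-8255, -5007), -12703)), -1)) = Mul(Add(Mul(-21, -368), Pow(Add(78, -69), 2)), Pow(Add(19322, Add(Add(-8255, -5007), -12703)), -1)) = Mul(Add(7728, Pow(9, 2)), Pow(Add(19322, Add(-13262, -12703)), -1)) = Mul(Add(7728, 81), Pow(Add(19322, -25965), -1)) = Mul(7809, Pow(-6643, -1)) = Mul(7809, Rational(-1, 6643)) = Rational(-7809, 6643)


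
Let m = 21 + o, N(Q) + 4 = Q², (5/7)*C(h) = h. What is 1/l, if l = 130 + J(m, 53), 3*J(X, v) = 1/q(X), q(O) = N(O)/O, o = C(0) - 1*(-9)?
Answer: 448/58245 ≈ 0.0076916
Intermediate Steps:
C(h) = 7*h/5
N(Q) = -4 + Q²
o = 9 (o = (7/5)*0 - 1*(-9) = 0 + 9 = 9)
q(O) = (-4 + O²)/O
m = 30 (m = 21 + 9 = 30)
J(X, v) = 1/(3*(X - 4/X))
l = 58245/448 (l = 130 + (⅓)*30/(-4 + 30²) = 130 + (⅓)*30/(-4 + 900) = 130 + (⅓)*30/896 = 130 + (⅓)*30*(1/896) = 130 + 5/448 = 58245/448 ≈ 130.01)
1/l = 1/(58245/448) = 448/58245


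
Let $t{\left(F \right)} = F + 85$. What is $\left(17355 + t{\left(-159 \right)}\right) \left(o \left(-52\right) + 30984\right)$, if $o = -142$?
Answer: $663037408$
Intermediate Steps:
$t{\left(F \right)} = 85 + F$
$\left(17355 + t{\left(-159 \right)}\right) \left(o \left(-52\right) + 30984\right) = \left(17355 + \left(85 - 159\right)\right) \left(\left(-142\right) \left(-52\right) + 30984\right) = \left(17355 - 74\right) \left(7384 + 30984\right) = 17281 \cdot 38368 = 663037408$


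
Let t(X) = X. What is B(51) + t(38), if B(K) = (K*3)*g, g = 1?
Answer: 191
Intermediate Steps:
B(K) = 3*K (B(K) = (K*3)*1 = (3*K)*1 = 3*K)
B(51) + t(38) = 3*51 + 38 = 153 + 38 = 191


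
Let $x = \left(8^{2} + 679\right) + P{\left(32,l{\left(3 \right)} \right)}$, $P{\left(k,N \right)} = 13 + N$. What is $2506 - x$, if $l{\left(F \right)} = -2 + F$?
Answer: $1749$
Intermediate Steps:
$x = 757$ ($x = \left(8^{2} + 679\right) + \left(13 + \left(-2 + 3\right)\right) = \left(64 + 679\right) + \left(13 + 1\right) = 743 + 14 = 757$)
$2506 - x = 2506 - 757 = 1749$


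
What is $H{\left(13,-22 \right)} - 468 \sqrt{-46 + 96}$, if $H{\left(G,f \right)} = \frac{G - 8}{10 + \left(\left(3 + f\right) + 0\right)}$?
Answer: $- \frac{5}{9} - 2340 \sqrt{2} \approx -3309.8$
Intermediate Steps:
$H{\left(G,f \right)} = \frac{-8 + G}{13 + f}$ ($H{\left(G,f \right)} = \frac{-8 + G}{10 + \left(3 + f\right)} = \frac{-8 + G}{13 + f}$)
$H{\left(13,-22 \right)} - 468 \sqrt{-46 + 96} = \frac{-8 + 13}{13 - 22} - 468 \sqrt{-46 + 96} = \frac{1}{-9} \cdot 5 - 468 \sqrt{50} = \left(- \frac{1}{9}\right) 5 - 468 \cdot 5 \sqrt{2} = - \frac{5}{9} - 2340 \sqrt{2}$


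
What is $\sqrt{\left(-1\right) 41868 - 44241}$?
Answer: $i \sqrt{86109} \approx 293.44 i$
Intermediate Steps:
$\sqrt{\left(-1\right) 41868 - 44241} = \sqrt{-41868 - 44241} = \sqrt{-86109} = i \sqrt{86109}$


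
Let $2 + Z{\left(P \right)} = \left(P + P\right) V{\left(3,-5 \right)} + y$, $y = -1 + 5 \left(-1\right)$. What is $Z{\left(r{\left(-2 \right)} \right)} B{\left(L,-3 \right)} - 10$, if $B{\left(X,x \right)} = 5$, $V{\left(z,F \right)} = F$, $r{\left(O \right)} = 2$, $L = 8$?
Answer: $-150$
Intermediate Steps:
$y = -6$ ($y = -1 - 5 = -6$)
$Z{\left(P \right)} = -8 - 10 P$ ($Z{\left(P \right)} = -2 + \left(\left(P + P\right) \left(-5\right) - 6\right) = -2 + \left(2 P \left(-5\right) - 6\right) = -2 - \left(6 + 10 P\right) = -8 - 10 P$)
$Z{\left(r{\left(-2 \right)} \right)} B{\left(L,-3 \right)} - 10 = \left(-8 - 20\right) 5 - 10 = \left(-28\right) 5 - 10 = -140 - 10 = -150$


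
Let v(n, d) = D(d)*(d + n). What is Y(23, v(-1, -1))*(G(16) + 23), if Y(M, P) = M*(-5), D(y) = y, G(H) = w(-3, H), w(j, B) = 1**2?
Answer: -2760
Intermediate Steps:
w(j, B) = 1
G(H) = 1
v(n, d) = d*(d + n)
Y(M, P) = -5*M
Y(23, v(-1, -1))*(G(16) + 23) = (-5*23)*(1 + 23) = -115*24 = -2760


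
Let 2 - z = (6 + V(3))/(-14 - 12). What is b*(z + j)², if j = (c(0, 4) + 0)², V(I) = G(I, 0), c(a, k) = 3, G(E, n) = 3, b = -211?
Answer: -18362275/676 ≈ -27163.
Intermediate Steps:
V(I) = 3
j = 9 (j = (3 + 0)² = 3² = 9)
z = 61/26 (z = 2 - (6 + 3)/(-14 - 12) = 2 - 9/(-26) = 2 - 9*(-1)/26 = 2 - 1*(-9/26) = 2 + 9/26 = 61/26 ≈ 2.3462)
b*(z + j)² = -211*(61/26 + 9)² = -211*(295/26)² = -211*87025/676 = -18362275/676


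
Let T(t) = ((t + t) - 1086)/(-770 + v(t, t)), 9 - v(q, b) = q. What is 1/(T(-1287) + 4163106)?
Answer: 263/1094895048 ≈ 2.4021e-7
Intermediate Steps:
v(q, b) = 9 - q
T(t) = (-1086 + 2*t)/(-761 - t) (T(t) = ((t + t) - 1086)/(-770 + (9 - t)) = (2*t - 1086)/(-761 - t) = (-1086 + 2*t)/(-761 - t))
1/(T(-1287) + 4163106) = 1/(2*(543 - 1*(-1287))/(761 - 1287) + 4163106) = 1/(2*(543 + 1287)/(-526) + 4163106) = 1/(2*(-1/526)*1830 + 4163106) = 1/(-1830/263 + 4163106) = 1/(1094895048/263) = 263/1094895048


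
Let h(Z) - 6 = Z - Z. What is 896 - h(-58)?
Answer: 890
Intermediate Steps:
h(Z) = 6 (h(Z) = 6 + (Z - Z) = 6 + 0 = 6)
896 - h(-58) = 896 - 1*6 = 896 - 6 = 890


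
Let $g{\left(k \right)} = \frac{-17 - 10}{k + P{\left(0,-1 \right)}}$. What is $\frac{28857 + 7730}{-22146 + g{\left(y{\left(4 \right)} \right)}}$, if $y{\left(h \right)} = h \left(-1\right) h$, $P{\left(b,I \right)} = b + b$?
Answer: $- \frac{585392}{354309} \approx -1.6522$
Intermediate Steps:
$P{\left(b,I \right)} = 2 b$
$y{\left(h \right)} = - h^{2}$ ($y{\left(h \right)} = - h h = - h^{2}$)
$g{\left(k \right)} = - \frac{27}{k}$ ($g{\left(k \right)} = \frac{-17 - 10}{k + 2 \cdot 0} = - \frac{27}{k + 0} = - \frac{27}{k}$)
$\frac{28857 + 7730}{-22146 + g{\left(y{\left(4 \right)} \right)}} = \frac{28857 + 7730}{-22146 - \frac{27}{\left(-1\right) 4^{2}}} = \frac{36587}{-22146 - \frac{27}{\left(-1\right) 16}} = \frac{36587}{-22146 - \frac{27}{-16}} = \frac{36587}{-22146 - - \frac{27}{16}} = \frac{36587}{-22146 + \frac{27}{16}} = \frac{36587}{- \frac{354309}{16}} = 36587 \left(- \frac{16}{354309}\right) = - \frac{585392}{354309}$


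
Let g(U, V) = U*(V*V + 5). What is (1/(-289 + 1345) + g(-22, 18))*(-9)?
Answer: 22929981/352 ≈ 65142.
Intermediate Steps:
g(U, V) = U*(5 + V²) (g(U, V) = U*(V² + 5) = U*(5 + V²))
(1/(-289 + 1345) + g(-22, 18))*(-9) = (1/(-289 + 1345) - 22*(5 + 18²))*(-9) = (1/1056 - 22*(5 + 324))*(-9) = (1/1056 - 22*329)*(-9) = (1/1056 - 7238)*(-9) = -7643327/1056*(-9) = 22929981/352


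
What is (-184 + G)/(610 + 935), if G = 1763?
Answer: 1579/1545 ≈ 1.0220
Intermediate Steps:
(-184 + G)/(610 + 935) = (-184 + 1763)/(610 + 935) = 1579/1545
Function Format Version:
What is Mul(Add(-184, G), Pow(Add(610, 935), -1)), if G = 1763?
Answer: Rational(1579, 1545) ≈ 1.0220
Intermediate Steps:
Mul(Add(-184, G), Pow(Add(610, 935), -1)) = Mul(Add(-184, 1763), Pow(Add(610, 935), -1)) = Mul(1579, Pow(1545, -1)) = Mul(1579, Rational(1, 1545)) = Rational(1579, 1545)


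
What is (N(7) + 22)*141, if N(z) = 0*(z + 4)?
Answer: 3102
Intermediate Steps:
N(z) = 0 (N(z) = 0*(4 + z) = 0)
(N(7) + 22)*141 = (0 + 22)*141 = 22*141 = 3102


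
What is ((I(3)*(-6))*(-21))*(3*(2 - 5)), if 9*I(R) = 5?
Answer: -630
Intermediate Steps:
I(R) = 5/9 (I(R) = (1/9)*5 = 5/9)
((I(3)*(-6))*(-21))*(3*(2 - 5)) = (((5/9)*(-6))*(-21))*(3*(2 - 5)) = (-10/3*(-21))*(3*(-3)) = 70*(-9) = -630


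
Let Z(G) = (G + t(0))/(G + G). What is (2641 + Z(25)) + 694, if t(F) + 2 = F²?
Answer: 166773/50 ≈ 3335.5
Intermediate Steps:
t(F) = -2 + F²
Z(G) = (-2 + G)/(2*G) (Z(G) = (G + (-2 + 0²))/(G + G) = (G + (-2 + 0))/((2*G)) = (G - 2)*(1/(2*G)) = (-2 + G)*(1/(2*G)) = (-2 + G)/(2*G))
(2641 + Z(25)) + 694 = (2641 + (½)*(-2 + 25)/25) + 694 = (2641 + (½)*(1/25)*23) + 694 = (2641 + 23/50) + 694 = 132073/50 + 694 = 166773/50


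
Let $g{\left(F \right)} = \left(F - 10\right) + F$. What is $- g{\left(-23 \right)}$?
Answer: $56$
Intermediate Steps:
$g{\left(F \right)} = -10 + 2 F$ ($g{\left(F \right)} = \left(-10 + F\right) + F = -10 + 2 F$)
$- g{\left(-23 \right)} = - (-10 + 2 \left(-23\right)) = - (-10 - 46) = \left(-1\right) \left(-56\right) = 56$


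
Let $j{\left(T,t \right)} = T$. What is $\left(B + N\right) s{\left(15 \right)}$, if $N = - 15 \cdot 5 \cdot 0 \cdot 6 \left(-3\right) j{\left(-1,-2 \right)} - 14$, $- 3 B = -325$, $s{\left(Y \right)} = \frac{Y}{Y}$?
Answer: $\frac{283}{3} \approx 94.333$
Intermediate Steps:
$s{\left(Y \right)} = 1$
$B = \frac{325}{3}$ ($B = \left(- \frac{1}{3}\right) \left(-325\right) = \frac{325}{3} \approx 108.33$)
$N = -14$ ($N = - 15 \cdot 5 \cdot 0 \cdot 6 \left(-3\right) \left(-1\right) - 14 = - 15 \cdot 5 \cdot 0 \left(-3\right) \left(-1\right) - 14 = - 15 \cdot 5 \cdot 0 \left(-1\right) - 14 = - 15 \cdot 0 \left(-1\right) - 14 = \left(-15\right) 0 - 14 = 0 - 14 = -14$)
$\left(B + N\right) s{\left(15 \right)} = \left(\frac{325}{3} - 14\right) 1 = \frac{283}{3} \cdot 1 = \frac{283}{3}$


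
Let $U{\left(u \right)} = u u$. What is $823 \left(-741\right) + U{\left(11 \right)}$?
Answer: $-609722$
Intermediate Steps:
$U{\left(u \right)} = u^{2}$
$823 \left(-741\right) + U{\left(11 \right)} = 823 \left(-741\right) + 11^{2} = -609843 + 121 = -609722$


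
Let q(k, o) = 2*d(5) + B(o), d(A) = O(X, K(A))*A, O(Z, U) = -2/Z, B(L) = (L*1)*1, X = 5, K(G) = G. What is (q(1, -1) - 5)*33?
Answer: -330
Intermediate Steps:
B(L) = L (B(L) = L*1 = L)
d(A) = -2*A/5 (d(A) = (-2/5)*A = (-2*1/5)*A = -2*A/5)
q(k, o) = -4 + o (q(k, o) = 2*(-2/5*5) + o = 2*(-2) + o = -4 + o)
(q(1, -1) - 5)*33 = ((-4 - 1) - 5)*33 = (-5 - 5)*33 = -10*33 = -330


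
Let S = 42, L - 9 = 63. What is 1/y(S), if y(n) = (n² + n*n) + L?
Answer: 1/3600 ≈ 0.00027778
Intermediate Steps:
L = 72 (L = 9 + 63 = 72)
y(n) = 72 + 2*n² (y(n) = (n² + n*n) + 72 = (n² + n²) + 72 = 2*n² + 72 = 72 + 2*n²)
1/y(S) = 1/(72 + 2*42²) = 1/(72 + 2*1764) = 1/(72 + 3528) = 1/3600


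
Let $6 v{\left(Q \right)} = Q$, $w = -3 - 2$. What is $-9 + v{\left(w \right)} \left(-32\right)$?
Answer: $\frac{53}{3} \approx 17.667$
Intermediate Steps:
$w = -5$ ($w = -3 - 2 = -5$)
$v{\left(Q \right)} = \frac{Q}{6}$
$-9 + v{\left(w \right)} \left(-32\right) = -9 + \frac{1}{6} \left(-5\right) \left(-32\right) = -9 - - \frac{80}{3} = -9 + \frac{80}{3} = \frac{53}{3}$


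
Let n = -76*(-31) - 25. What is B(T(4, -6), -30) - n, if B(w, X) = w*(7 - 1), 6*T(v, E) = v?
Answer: -2327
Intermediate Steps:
T(v, E) = v/6
B(w, X) = 6*w (B(w, X) = w*6 = 6*w)
n = 2331 (n = 2356 - 25 = 2331)
B(T(4, -6), -30) - n = 6*((1/6)*4) - 1*2331 = 6*(2/3) - 2331 = 4 - 2331 = -2327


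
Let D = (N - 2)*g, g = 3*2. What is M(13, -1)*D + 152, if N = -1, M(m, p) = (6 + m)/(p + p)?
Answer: 323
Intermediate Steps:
M(m, p) = (6 + m)/(2*p) (M(m, p) = (6 + m)/((2*p)) = (6 + m)*(1/(2*p)) = (6 + m)/(2*p))
g = 6
D = -18 (D = (-1 - 2)*6 = -3*6 = -18)
M(13, -1)*D + 152 = ((1/2)*(6 + 13)/(-1))*(-18) + 152 = ((1/2)*(-1)*19)*(-18) + 152 = -19/2*(-18) + 152 = 171 + 152 = 323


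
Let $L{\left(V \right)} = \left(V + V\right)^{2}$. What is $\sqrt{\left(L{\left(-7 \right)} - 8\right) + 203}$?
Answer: $\sqrt{391} \approx 19.774$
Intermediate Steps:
$L{\left(V \right)} = 4 V^{2}$ ($L{\left(V \right)} = \left(2 V\right)^{2} = 4 V^{2}$)
$\sqrt{\left(L{\left(-7 \right)} - 8\right) + 203} = \sqrt{\left(4 \left(-7\right)^{2} - 8\right) + 203} = \sqrt{\left(4 \cdot 49 - 8\right) + 203} = \sqrt{\left(196 - 8\right) + 203} = \sqrt{188 + 203} = \sqrt{391}$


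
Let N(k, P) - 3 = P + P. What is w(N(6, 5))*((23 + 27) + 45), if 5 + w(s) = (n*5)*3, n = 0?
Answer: -475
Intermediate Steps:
N(k, P) = 3 + 2*P (N(k, P) = 3 + (P + P) = 3 + 2*P)
w(s) = -5 (w(s) = -5 + (0*5)*3 = -5 + 0*3 = -5 + 0 = -5)
w(N(6, 5))*((23 + 27) + 45) = -5*((23 + 27) + 45) = -5*(50 + 45) = -5*95 = -475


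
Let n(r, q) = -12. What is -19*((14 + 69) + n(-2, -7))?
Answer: -1349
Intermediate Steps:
-19*((14 + 69) + n(-2, -7)) = -19*((14 + 69) - 12) = -19*(83 - 12) = -19*71 = -1349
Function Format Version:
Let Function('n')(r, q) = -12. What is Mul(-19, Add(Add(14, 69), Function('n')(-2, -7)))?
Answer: -1349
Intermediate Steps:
Mul(-19, Add(Add(14, 69), Function('n')(-2, -7))) = Mul(-19, Add(Add(14, 69), -12)) = Mul(-19, Add(83, -12)) = Mul(-19, 71) = -1349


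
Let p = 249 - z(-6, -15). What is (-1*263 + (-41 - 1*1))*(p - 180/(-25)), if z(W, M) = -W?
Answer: -76311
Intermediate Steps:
p = 243 (p = 249 - (-1)*(-6) = 249 - 1*6 = 249 - 6 = 243)
(-1*263 + (-41 - 1*1))*(p - 180/(-25)) = (-1*263 + (-41 - 1*1))*(243 - 180/(-25)) = (-263 + (-41 - 1))*(243 - 180*(-1/25)) = (-263 - 42)*(243 + 36/5) = -305*1251/5 = -76311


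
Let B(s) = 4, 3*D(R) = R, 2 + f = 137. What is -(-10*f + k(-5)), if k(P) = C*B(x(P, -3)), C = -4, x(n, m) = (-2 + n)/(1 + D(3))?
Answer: 1366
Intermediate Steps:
f = 135 (f = -2 + 137 = 135)
D(R) = R/3
x(n, m) = -1 + n/2 (x(n, m) = (-2 + n)/(1 + (⅓)*3) = (-2 + n)/(1 + 1) = (-2 + n)/2 = (-2 + n)*(½) = -1 + n/2)
k(P) = -16 (k(P) = -4*4 = -16)
-(-10*f + k(-5)) = -(-10*135 - 16) = -(-1350 - 16) = -1*(-1366) = 1366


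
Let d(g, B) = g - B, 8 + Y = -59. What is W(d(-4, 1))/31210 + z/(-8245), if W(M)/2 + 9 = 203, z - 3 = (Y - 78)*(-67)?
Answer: -30009972/25732645 ≈ -1.1662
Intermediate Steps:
Y = -67 (Y = -8 - 59 = -67)
z = 9718 (z = 3 + (-67 - 78)*(-67) = 3 - 145*(-67) = 3 + 9715 = 9718)
W(M) = 388 (W(M) = -18 + 2*203 = -18 + 406 = 388)
W(d(-4, 1))/31210 + z/(-8245) = 388/31210 + 9718/(-8245) = 388*(1/31210) + 9718*(-1/8245) = 194/15605 - 9718/8245 = -30009972/25732645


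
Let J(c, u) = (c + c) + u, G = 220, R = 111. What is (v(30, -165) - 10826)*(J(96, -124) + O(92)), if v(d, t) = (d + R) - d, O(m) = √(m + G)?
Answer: -728620 - 21430*√78 ≈ -9.1789e+5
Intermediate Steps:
J(c, u) = u + 2*c (J(c, u) = 2*c + u = u + 2*c)
O(m) = √(220 + m) (O(m) = √(m + 220) = √(220 + m))
v(d, t) = 111 (v(d, t) = (d + 111) - d = (111 + d) - d = 111)
(v(30, -165) - 10826)*(J(96, -124) + O(92)) = (111 - 10826)*((-124 + 2*96) + √(220 + 92)) = -10715*((-124 + 192) + √312) = -10715*(68 + 2*√78) = -728620 - 21430*√78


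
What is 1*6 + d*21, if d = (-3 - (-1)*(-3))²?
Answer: 762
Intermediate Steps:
d = 36 (d = (-3 - 1*3)² = (-3 - 3)² = (-6)² = 36)
1*6 + d*21 = 1*6 + 36*21 = 6 + 756 = 762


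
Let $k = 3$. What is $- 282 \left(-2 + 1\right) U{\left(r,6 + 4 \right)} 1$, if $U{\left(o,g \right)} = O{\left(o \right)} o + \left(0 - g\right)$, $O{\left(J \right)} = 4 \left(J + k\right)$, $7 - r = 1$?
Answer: $58092$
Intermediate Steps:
$r = 6$ ($r = 7 - 1 = 6$)
$O{\left(J \right)} = 12 + 4 J$ ($O{\left(J \right)} = 4 \left(J + 3\right) = 4 \left(3 + J\right) = 12 + 4 J$)
$U{\left(o,g \right)} = - g + o \left(12 + 4 o\right)$ ($U{\left(o,g \right)} = \left(12 + 4 o\right) o + \left(0 - g\right) = o \left(12 + 4 o\right) - g = - g + o \left(12 + 4 o\right)$)
$- 282 \left(-2 + 1\right) U{\left(r,6 + 4 \right)} 1 = - 282 \left(-2 + 1\right) \left(- (6 + 4) + 4 \cdot 6 \left(3 + 6\right)\right) 1 = - 282 - (\left(-1\right) 10 + 4 \cdot 6 \cdot 9) 1 = - 282 - (-10 + 216) 1 = - 282 \left(-1\right) 206 \cdot 1 = - 282 \left(\left(-206\right) 1\right) = \left(-282\right) \left(-206\right) = 58092$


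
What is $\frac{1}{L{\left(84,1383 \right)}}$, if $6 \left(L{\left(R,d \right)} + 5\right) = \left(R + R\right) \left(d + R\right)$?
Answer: $\frac{1}{41071} \approx 2.4348 \cdot 10^{-5}$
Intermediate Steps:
$L{\left(R,d \right)} = -5 + \frac{R \left(R + d\right)}{3}$ ($L{\left(R,d \right)} = -5 + \frac{\left(R + R\right) \left(d + R\right)}{6} = -5 + \frac{2 R \left(R + d\right)}{6} = -5 + \frac{R \left(R + d\right)}{3}$)
$\frac{1}{L{\left(84,1383 \right)}} = \frac{1}{-5 + \frac{84^{2}}{3} + \frac{1}{3} \cdot 84 \cdot 1383} = \frac{1}{-5 + \frac{1}{3} \cdot 7056 + 38724} = \frac{1}{-5 + 2352 + 38724} = \frac{1}{41071}$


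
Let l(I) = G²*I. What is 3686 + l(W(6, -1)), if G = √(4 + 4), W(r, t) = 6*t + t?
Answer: 3630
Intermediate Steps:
W(r, t) = 7*t
G = 2*√2 (G = √8 = 2*√2 ≈ 2.8284)
l(I) = 8*I (l(I) = (2*√2)²*I = 8*I)
3686 + l(W(6, -1)) = 3686 + 8*(7*(-1)) = 3686 + 8*(-7) = 3686 - 56 = 3630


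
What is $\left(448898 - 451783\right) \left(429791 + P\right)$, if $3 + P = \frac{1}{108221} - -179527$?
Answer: $- \frac{190238857807160}{108221} \approx -1.7579 \cdot 10^{9}$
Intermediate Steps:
$P = \frac{19428266805}{108221}$ ($P = -3 + \left(\frac{1}{108221} - -179527\right) = -3 + \left(\frac{1}{108221} + 179527\right) = -3 + \frac{19428591468}{108221} = \frac{19428266805}{108221} \approx 1.7952 \cdot 10^{5}$)
$\left(448898 - 451783\right) \left(429791 + P\right) = \left(448898 - 451783\right) \left(429791 + \frac{19428266805}{108221}\right) = \left(-2885\right) \frac{65940678616}{108221} = - \frac{190238857807160}{108221}$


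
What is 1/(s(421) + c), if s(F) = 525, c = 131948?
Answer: 1/132473 ≈ 7.5487e-6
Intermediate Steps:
1/(s(421) + c) = 1/(525 + 131948) = 1/132473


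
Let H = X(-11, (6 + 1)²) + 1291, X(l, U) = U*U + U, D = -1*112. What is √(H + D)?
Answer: √3629 ≈ 60.241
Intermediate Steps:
D = -112
X(l, U) = U + U² (X(l, U) = U² + U = U + U²)
H = 3741 (H = (6 + 1)²*(1 + (6 + 1)²) + 1291 = 7²*(1 + 7²) + 1291 = 49*(1 + 49) + 1291 = 49*50 + 1291 = 2450 + 1291 = 3741)
√(H + D) = √(3741 - 112) = √3629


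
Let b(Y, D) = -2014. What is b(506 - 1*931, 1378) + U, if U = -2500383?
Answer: -2502397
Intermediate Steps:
b(506 - 1*931, 1378) + U = -2014 - 2500383 = -2502397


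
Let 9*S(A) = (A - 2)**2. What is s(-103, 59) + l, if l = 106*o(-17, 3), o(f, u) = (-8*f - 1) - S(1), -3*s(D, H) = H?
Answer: 128507/9 ≈ 14279.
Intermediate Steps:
s(D, H) = -H/3
S(A) = (-2 + A)**2/9 (S(A) = (A - 2)**2/9 = (-2 + A)**2/9)
o(f, u) = -10/9 - 8*f (o(f, u) = (-8*f - 1) - (-2 + 1)**2/9 = (-1 - 8*f) - (-1)**2/9 = (-1 - 8*f) - 1/9 = -10/9 - 8*f)
l = 128684/9 (l = 106*(-10/9 - 8*(-17)) = 106*(-10/9 + 136) = 106*(1214/9) = 128684/9 ≈ 14298.)
s(-103, 59) + l = -1/3*59 + 128684/9 = -59/3 + 128684/9 = 128507/9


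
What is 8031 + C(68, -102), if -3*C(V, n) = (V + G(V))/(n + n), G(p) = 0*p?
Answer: 72280/9 ≈ 8031.1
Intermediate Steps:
G(p) = 0
C(V, n) = -V/(6*n) (C(V, n) = -(V + 0)/(3*(n + n)) = -V/(3*(2*n)) = -V*1/(2*n)/3 = -V/(6*n))
8031 + C(68, -102) = 8031 - 1/6*68/(-102) = 8031 - 1/6*68*(-1/102) = 8031 + 1/9 = 72280/9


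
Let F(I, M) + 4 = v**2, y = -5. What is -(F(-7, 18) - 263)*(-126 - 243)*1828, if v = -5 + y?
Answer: -112646844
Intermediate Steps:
v = -10 (v = -5 - 5 = -10)
F(I, M) = 96 (F(I, M) = -4 + (-10)**2 = -4 + 100 = 96)
-(F(-7, 18) - 263)*(-126 - 243)*1828 = -(96 - 263)*(-126 - 243)*1828 = -(-167*(-369))*1828 = -61623*1828 = -1*112646844 = -112646844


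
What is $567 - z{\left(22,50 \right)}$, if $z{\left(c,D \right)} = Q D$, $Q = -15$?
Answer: $1317$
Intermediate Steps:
$z{\left(c,D \right)} = - 15 D$
$567 - z{\left(22,50 \right)} = 567 - \left(-15\right) 50 = 567 - -750 = 567 + 750 = 1317$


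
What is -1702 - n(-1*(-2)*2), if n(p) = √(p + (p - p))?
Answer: -1704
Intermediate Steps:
n(p) = √p (n(p) = √(p + 0) = √p)
-1702 - n(-1*(-2)*2) = -1702 - √(-1*(-2)*2) = -1702 - √(2*2) = -1702 - √4 = -1702 - 1*2 = -1702 - 2 = -1704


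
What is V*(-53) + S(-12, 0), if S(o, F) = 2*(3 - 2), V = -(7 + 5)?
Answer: 638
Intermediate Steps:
V = -12 (V = -1*12 = -12)
S(o, F) = 2 (S(o, F) = 2*1 = 2)
V*(-53) + S(-12, 0) = -12*(-53) + 2 = 636 + 2 = 638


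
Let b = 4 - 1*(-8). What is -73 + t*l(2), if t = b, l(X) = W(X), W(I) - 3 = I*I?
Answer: 11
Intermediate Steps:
W(I) = 3 + I**2 (W(I) = 3 + I*I = 3 + I**2)
l(X) = 3 + X**2
b = 12 (b = 4 + 8 = 12)
t = 12
-73 + t*l(2) = -73 + 12*(3 + 2**2) = -73 + 12*(3 + 4) = -73 + 12*7 = -73 + 84 = 11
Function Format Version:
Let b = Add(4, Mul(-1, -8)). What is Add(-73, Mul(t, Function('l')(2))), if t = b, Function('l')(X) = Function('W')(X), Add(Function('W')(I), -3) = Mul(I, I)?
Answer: 11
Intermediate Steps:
Function('W')(I) = Add(3, Pow(I, 2)) (Function('W')(I) = Add(3, Mul(I, I)) = Add(3, Pow(I, 2)))
Function('l')(X) = Add(3, Pow(X, 2))
b = 12 (b = Add(4, 8) = 12)
t = 12
Add(-73, Mul(t, Function('l')(2))) = Add(-73, Mul(12, Add(3, Pow(2, 2)))) = Add(-73, Mul(12, Add(3, 4))) = Add(-73, Mul(12, 7)) = Add(-73, 84) = 11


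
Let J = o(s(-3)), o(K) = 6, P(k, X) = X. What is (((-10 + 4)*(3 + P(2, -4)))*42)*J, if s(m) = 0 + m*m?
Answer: 1512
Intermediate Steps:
s(m) = m² (s(m) = 0 + m² = m²)
J = 6
(((-10 + 4)*(3 + P(2, -4)))*42)*J = (((-10 + 4)*(3 - 4))*42)*6 = (-6*(-1)*42)*6 = (6*42)*6 = 252*6 = 1512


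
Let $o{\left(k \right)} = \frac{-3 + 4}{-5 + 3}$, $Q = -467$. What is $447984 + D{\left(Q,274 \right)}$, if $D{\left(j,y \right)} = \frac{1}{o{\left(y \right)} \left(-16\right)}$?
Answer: $\frac{3583873}{8} \approx 4.4798 \cdot 10^{5}$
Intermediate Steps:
$o{\left(k \right)} = - \frac{1}{2}$ ($o{\left(k \right)} = 1 \frac{1}{-2} = 1 \left(- \frac{1}{2}\right) = - \frac{1}{2}$)
$D{\left(j,y \right)} = \frac{1}{8}$ ($D{\left(j,y \right)} = \frac{1}{\left(- \frac{1}{2}\right) \left(-16\right)} = \frac{1}{8}$)
$447984 + D{\left(Q,274 \right)} = 447984 + \frac{1}{8} = \frac{3583873}{8}$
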